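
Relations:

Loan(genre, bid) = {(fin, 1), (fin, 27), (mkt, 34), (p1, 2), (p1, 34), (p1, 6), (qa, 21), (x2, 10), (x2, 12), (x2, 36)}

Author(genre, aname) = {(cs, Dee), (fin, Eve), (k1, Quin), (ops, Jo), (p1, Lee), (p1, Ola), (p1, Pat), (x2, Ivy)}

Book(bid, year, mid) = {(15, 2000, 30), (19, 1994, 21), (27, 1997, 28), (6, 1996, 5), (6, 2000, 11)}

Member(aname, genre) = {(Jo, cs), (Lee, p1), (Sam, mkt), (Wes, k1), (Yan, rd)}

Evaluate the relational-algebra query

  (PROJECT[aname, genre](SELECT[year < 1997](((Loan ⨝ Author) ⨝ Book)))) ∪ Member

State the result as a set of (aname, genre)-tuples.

Loan ⋈ Author (natural join on genre): {(fin, 1, Eve), (fin, 27, Eve), (p1, 2, Lee), (p1, 2, Ola), (p1, 2, Pat), (p1, 34, Lee), (p1, 34, Ola), (p1, 34, Pat), (p1, 6, Lee), (p1, 6, Ola), (p1, 6, Pat), (x2, 10, Ivy), (x2, 12, Ivy), (x2, 36, Ivy)}
(Loan ⨝ Author) ⋈ Book (natural join on bid): {(fin, 27, Eve, 1997, 28), (p1, 6, Lee, 1996, 5), (p1, 6, Lee, 2000, 11), (p1, 6, Ola, 1996, 5), (p1, 6, Ola, 2000, 11), (p1, 6, Pat, 1996, 5), (p1, 6, Pat, 2000, 11)}
Filtering on year < 1997 leaves {(p1, 6, Lee, 1996, 5), (p1, 6, Ola, 1996, 5), (p1, 6, Pat, 1996, 5)}.
π_{aname, genre} gives {(Lee, p1), (Ola, p1), (Pat, p1)}.
Union: {(Lee, p1), (Ola, p1), (Pat, p1)} with {(Jo, cs), (Lee, p1), (Sam, mkt), (Wes, k1), (Yan, rd)} → {(Jo, cs), (Lee, p1), (Ola, p1), (Pat, p1), (Sam, mkt), (Wes, k1), (Yan, rd)}

{(Jo, cs), (Lee, p1), (Ola, p1), (Pat, p1), (Sam, mkt), (Wes, k1), (Yan, rd)}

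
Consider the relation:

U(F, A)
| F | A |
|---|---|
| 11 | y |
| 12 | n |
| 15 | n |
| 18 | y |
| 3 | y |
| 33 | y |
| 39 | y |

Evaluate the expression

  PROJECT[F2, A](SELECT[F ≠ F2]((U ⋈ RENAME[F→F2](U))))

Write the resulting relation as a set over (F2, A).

{(11, y), (12, n), (15, n), (18, y), (3, y), (33, y), (39, y)}

ρ[F→F2]: schema becomes (F2, A); tuples unchanged.
Natural join on A: {(11, y, 11), (11, y, 18), (11, y, 3), (11, y, 33), (11, y, 39), (12, n, 12), (12, n, 15), (15, n, 12), (15, n, 15), (18, y, 11), (18, y, 18), (18, y, 3), (18, y, 33), (18, y, 39), (3, y, 11), (3, y, 18), (3, y, 3), (3, y, 33), (3, y, 39), (33, y, 11), (33, y, 18), (33, y, 3), (33, y, 33), (33, y, 39), (39, y, 11), (39, y, 18), (39, y, 3), (39, y, 33), (39, y, 39)}
Apply σ_{F ≠ F2}; surviving tuples: {(11, y, 18), (11, y, 3), (11, y, 33), (11, y, 39), (12, n, 15), (15, n, 12), (18, y, 11), (18, y, 3), (18, y, 33), (18, y, 39), (3, y, 11), (3, y, 18), (3, y, 33), (3, y, 39), (33, y, 11), (33, y, 18), (33, y, 3), (33, y, 39), (39, y, 11), (39, y, 18), (39, y, 3), (39, y, 33)}
Projecting to F2, A (15 duplicate(s) eliminated): {(11, y), (12, n), (15, n), (18, y), (3, y), (33, y), (39, y)}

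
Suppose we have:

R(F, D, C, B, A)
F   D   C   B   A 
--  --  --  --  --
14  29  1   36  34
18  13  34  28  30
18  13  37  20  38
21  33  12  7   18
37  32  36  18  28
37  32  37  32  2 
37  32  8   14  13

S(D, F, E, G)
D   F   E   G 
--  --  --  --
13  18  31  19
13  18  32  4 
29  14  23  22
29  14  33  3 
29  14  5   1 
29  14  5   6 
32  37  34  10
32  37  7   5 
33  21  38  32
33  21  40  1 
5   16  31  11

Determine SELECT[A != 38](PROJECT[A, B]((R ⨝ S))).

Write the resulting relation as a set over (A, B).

{(13, 14), (18, 7), (2, 32), (28, 18), (30, 28), (34, 36)}

R ⋈ S (natural join on F, D): {(14, 29, 1, 36, 34, 23, 22), (14, 29, 1, 36, 34, 33, 3), (14, 29, 1, 36, 34, 5, 1), (14, 29, 1, 36, 34, 5, 6), (18, 13, 34, 28, 30, 31, 19), (18, 13, 34, 28, 30, 32, 4), (18, 13, 37, 20, 38, 31, 19), (18, 13, 37, 20, 38, 32, 4), (21, 33, 12, 7, 18, 38, 32), (21, 33, 12, 7, 18, 40, 1), (37, 32, 36, 18, 28, 34, 10), (37, 32, 36, 18, 28, 7, 5), (37, 32, 37, 32, 2, 34, 10), (37, 32, 37, 32, 2, 7, 5), (37, 32, 8, 14, 13, 34, 10), (37, 32, 8, 14, 13, 7, 5)}
Keep only column(s) A, B (9 duplicate(s) eliminated): {(13, 14), (18, 7), (2, 32), (28, 18), (30, 28), (34, 36), (38, 20)}
Selection A != 38: {(13, 14), (18, 7), (2, 32), (28, 18), (30, 28), (34, 36)}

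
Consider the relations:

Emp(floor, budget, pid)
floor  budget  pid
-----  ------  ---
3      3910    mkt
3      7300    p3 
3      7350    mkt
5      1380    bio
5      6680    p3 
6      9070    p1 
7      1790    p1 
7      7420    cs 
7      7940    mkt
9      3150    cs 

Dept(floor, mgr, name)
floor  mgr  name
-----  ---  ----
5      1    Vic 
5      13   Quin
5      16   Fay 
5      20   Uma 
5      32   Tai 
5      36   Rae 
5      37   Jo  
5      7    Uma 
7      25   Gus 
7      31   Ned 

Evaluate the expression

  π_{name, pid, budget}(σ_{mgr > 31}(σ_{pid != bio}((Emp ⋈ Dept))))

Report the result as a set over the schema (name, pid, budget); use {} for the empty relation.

Emp ⋈ Dept (natural join on floor): {(5, 1380, bio, 1, Vic), (5, 1380, bio, 13, Quin), (5, 1380, bio, 16, Fay), (5, 1380, bio, 20, Uma), (5, 1380, bio, 32, Tai), (5, 1380, bio, 36, Rae), (5, 1380, bio, 37, Jo), (5, 1380, bio, 7, Uma), (5, 6680, p3, 1, Vic), (5, 6680, p3, 13, Quin), (5, 6680, p3, 16, Fay), (5, 6680, p3, 20, Uma), (5, 6680, p3, 32, Tai), (5, 6680, p3, 36, Rae), (5, 6680, p3, 37, Jo), (5, 6680, p3, 7, Uma), (7, 1790, p1, 25, Gus), (7, 1790, p1, 31, Ned), (7, 7420, cs, 25, Gus), (7, 7420, cs, 31, Ned), (7, 7940, mkt, 25, Gus), (7, 7940, mkt, 31, Ned)}
Apply σ_{pid != bio}; surviving tuples: {(5, 6680, p3, 1, Vic), (5, 6680, p3, 13, Quin), (5, 6680, p3, 16, Fay), (5, 6680, p3, 20, Uma), (5, 6680, p3, 32, Tai), (5, 6680, p3, 36, Rae), (5, 6680, p3, 37, Jo), (5, 6680, p3, 7, Uma), (7, 1790, p1, 25, Gus), (7, 1790, p1, 31, Ned), (7, 7420, cs, 25, Gus), (7, 7420, cs, 31, Ned), (7, 7940, mkt, 25, Gus), (7, 7940, mkt, 31, Ned)}
Apply σ_{mgr > 31}; surviving tuples: {(5, 6680, p3, 32, Tai), (5, 6680, p3, 36, Rae), (5, 6680, p3, 37, Jo)}
Projecting to name, pid, budget: {(Jo, p3, 6680), (Rae, p3, 6680), (Tai, p3, 6680)}

{(Jo, p3, 6680), (Rae, p3, 6680), (Tai, p3, 6680)}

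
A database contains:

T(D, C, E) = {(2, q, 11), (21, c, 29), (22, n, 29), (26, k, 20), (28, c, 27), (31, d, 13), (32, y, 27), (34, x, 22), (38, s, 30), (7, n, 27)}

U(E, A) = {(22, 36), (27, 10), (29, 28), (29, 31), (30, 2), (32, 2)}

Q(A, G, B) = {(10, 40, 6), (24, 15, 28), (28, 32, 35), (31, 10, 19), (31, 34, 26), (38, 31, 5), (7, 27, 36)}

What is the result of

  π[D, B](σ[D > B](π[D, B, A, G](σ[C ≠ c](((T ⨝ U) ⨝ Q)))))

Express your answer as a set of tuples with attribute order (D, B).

Natural join on E: {(21, c, 29, 28), (21, c, 29, 31), (22, n, 29, 28), (22, n, 29, 31), (28, c, 27, 10), (32, y, 27, 10), (34, x, 22, 36), (38, s, 30, 2), (7, n, 27, 10)}
Natural join on A: {(21, c, 29, 28, 32, 35), (21, c, 29, 31, 10, 19), (21, c, 29, 31, 34, 26), (22, n, 29, 28, 32, 35), (22, n, 29, 31, 10, 19), (22, n, 29, 31, 34, 26), (28, c, 27, 10, 40, 6), (32, y, 27, 10, 40, 6), (7, n, 27, 10, 40, 6)}
Filtering on C ≠ c leaves {(22, n, 29, 28, 32, 35), (22, n, 29, 31, 10, 19), (22, n, 29, 31, 34, 26), (32, y, 27, 10, 40, 6), (7, n, 27, 10, 40, 6)}.
π[D, B, A, G]: project onto (D, B, A, G) → {(22, 19, 31, 10), (22, 26, 31, 34), (22, 35, 28, 32), (32, 6, 10, 40), (7, 6, 10, 40)}
Filtering on D > B leaves {(22, 19, 31, 10), (32, 6, 10, 40), (7, 6, 10, 40)}.
π[D, B]: project onto (D, B) → {(22, 19), (32, 6), (7, 6)}

{(22, 19), (32, 6), (7, 6)}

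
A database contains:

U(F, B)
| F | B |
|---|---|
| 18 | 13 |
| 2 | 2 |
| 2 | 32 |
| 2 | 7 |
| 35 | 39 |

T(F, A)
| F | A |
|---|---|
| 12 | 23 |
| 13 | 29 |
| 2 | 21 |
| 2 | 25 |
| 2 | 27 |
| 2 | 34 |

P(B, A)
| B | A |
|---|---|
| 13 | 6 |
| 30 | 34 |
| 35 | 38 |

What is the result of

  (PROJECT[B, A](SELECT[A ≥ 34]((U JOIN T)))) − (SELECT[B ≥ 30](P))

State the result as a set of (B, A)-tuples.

Joining U and T on F yields {(2, 2, 21), (2, 2, 25), (2, 2, 27), (2, 2, 34), (2, 32, 21), (2, 32, 25), (2, 32, 27), (2, 32, 34), (2, 7, 21), (2, 7, 25), (2, 7, 27), (2, 7, 34)}.
σ[A ≥ 34]: keep tuples satisfying A ≥ 34 → {(2, 2, 34), (2, 32, 34), (2, 7, 34)}
Projecting to B, A: {(2, 34), (32, 34), (7, 34)}
σ[B ≥ 30]: keep tuples satisfying B ≥ 30 → {(30, 34), (35, 38)}
Set difference of the two operands is {(2, 34), (32, 34), (7, 34)}.

{(2, 34), (32, 34), (7, 34)}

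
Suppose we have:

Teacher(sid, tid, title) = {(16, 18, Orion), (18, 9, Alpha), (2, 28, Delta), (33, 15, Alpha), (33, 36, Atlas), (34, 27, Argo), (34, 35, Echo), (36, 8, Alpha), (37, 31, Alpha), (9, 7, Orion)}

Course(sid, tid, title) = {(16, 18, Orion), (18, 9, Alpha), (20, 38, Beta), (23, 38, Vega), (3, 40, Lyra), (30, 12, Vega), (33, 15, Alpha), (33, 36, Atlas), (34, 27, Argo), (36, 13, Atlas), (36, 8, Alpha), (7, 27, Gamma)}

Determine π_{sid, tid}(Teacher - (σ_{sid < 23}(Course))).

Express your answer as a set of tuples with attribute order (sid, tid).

{(2, 28), (33, 15), (33, 36), (34, 27), (34, 35), (36, 8), (37, 31), (9, 7)}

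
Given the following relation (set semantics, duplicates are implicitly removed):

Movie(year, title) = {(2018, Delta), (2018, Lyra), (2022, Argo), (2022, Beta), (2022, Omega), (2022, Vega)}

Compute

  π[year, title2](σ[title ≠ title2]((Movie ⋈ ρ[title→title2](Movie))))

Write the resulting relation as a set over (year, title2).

{(2018, Delta), (2018, Lyra), (2022, Argo), (2022, Beta), (2022, Omega), (2022, Vega)}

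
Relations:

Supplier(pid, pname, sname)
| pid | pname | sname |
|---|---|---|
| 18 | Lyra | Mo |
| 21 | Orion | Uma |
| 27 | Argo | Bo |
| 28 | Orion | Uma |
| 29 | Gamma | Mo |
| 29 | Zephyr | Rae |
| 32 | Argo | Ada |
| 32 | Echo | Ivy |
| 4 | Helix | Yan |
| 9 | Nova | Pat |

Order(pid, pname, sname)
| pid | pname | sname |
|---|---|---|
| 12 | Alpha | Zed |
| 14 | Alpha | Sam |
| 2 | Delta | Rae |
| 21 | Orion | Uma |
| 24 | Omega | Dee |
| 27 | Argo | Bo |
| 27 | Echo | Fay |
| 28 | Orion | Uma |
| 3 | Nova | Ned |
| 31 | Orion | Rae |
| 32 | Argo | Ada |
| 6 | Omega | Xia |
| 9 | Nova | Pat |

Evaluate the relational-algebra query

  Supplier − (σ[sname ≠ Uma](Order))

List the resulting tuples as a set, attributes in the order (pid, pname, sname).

Selection sname ≠ Uma: {(12, Alpha, Zed), (14, Alpha, Sam), (2, Delta, Rae), (24, Omega, Dee), (27, Argo, Bo), (27, Echo, Fay), (3, Nova, Ned), (31, Orion, Rae), (32, Argo, Ada), (6, Omega, Xia), (9, Nova, Pat)}
Difference: {(18, Lyra, Mo), (21, Orion, Uma), (27, Argo, Bo), (28, Orion, Uma), (29, Gamma, Mo), (29, Zephyr, Rae), (32, Argo, Ada), (32, Echo, Ivy), (4, Helix, Yan), (9, Nova, Pat)} with {(12, Alpha, Zed), (14, Alpha, Sam), (2, Delta, Rae), (24, Omega, Dee), (27, Argo, Bo), (27, Echo, Fay), (3, Nova, Ned), (31, Orion, Rae), (32, Argo, Ada), (6, Omega, Xia), (9, Nova, Pat)} → {(18, Lyra, Mo), (21, Orion, Uma), (28, Orion, Uma), (29, Gamma, Mo), (29, Zephyr, Rae), (32, Echo, Ivy), (4, Helix, Yan)}

{(18, Lyra, Mo), (21, Orion, Uma), (28, Orion, Uma), (29, Gamma, Mo), (29, Zephyr, Rae), (32, Echo, Ivy), (4, Helix, Yan)}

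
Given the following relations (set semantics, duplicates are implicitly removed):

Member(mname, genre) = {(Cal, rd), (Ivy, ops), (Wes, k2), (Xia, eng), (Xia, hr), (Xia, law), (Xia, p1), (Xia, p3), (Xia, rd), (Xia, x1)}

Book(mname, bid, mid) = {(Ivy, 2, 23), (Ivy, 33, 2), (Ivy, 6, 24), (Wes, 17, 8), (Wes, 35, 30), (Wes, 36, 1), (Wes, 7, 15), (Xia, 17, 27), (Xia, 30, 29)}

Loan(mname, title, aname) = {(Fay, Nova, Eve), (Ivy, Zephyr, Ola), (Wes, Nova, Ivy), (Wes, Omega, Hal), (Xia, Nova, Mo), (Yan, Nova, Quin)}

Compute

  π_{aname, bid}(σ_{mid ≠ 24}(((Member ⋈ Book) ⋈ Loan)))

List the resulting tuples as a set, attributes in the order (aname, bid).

{(Hal, 17), (Hal, 35), (Hal, 36), (Hal, 7), (Ivy, 17), (Ivy, 35), (Ivy, 36), (Ivy, 7), (Mo, 17), (Mo, 30), (Ola, 2), (Ola, 33)}

Joining Member and Book on mname yields {(Ivy, ops, 2, 23), (Ivy, ops, 33, 2), (Ivy, ops, 6, 24), (Wes, k2, 17, 8), (Wes, k2, 35, 30), (Wes, k2, 36, 1), (Wes, k2, 7, 15), (Xia, eng, 17, 27), (Xia, eng, 30, 29), (Xia, hr, 17, 27), (Xia, hr, 30, 29), (Xia, law, 17, 27), (Xia, law, 30, 29), (Xia, p1, 17, 27), (Xia, p1, 30, 29), (Xia, p3, 17, 27), (Xia, p3, 30, 29), (Xia, rd, 17, 27), (Xia, rd, 30, 29), (Xia, x1, 17, 27), (Xia, x1, 30, 29)}.
Joining (Member ⋈ Book) and Loan on mname yields {(Ivy, ops, 2, 23, Zephyr, Ola), (Ivy, ops, 33, 2, Zephyr, Ola), (Ivy, ops, 6, 24, Zephyr, Ola), (Wes, k2, 17, 8, Nova, Ivy), (Wes, k2, 17, 8, Omega, Hal), (Wes, k2, 35, 30, Nova, Ivy), (Wes, k2, 35, 30, Omega, Hal), (Wes, k2, 36, 1, Nova, Ivy), (Wes, k2, 36, 1, Omega, Hal), (Wes, k2, 7, 15, Nova, Ivy), (Wes, k2, 7, 15, Omega, Hal), (Xia, eng, 17, 27, Nova, Mo), (Xia, eng, 30, 29, Nova, Mo), (Xia, hr, 17, 27, Nova, Mo), (Xia, hr, 30, 29, Nova, Mo), (Xia, law, 17, 27, Nova, Mo), (Xia, law, 30, 29, Nova, Mo), (Xia, p1, 17, 27, Nova, Mo), (Xia, p1, 30, 29, Nova, Mo), (Xia, p3, 17, 27, Nova, Mo), (Xia, p3, 30, 29, Nova, Mo), (Xia, rd, 17, 27, Nova, Mo), (Xia, rd, 30, 29, Nova, Mo), (Xia, x1, 17, 27, Nova, Mo), (Xia, x1, 30, 29, Nova, Mo)}.
Apply σ_{mid ≠ 24}; surviving tuples: {(Ivy, ops, 2, 23, Zephyr, Ola), (Ivy, ops, 33, 2, Zephyr, Ola), (Wes, k2, 17, 8, Nova, Ivy), (Wes, k2, 17, 8, Omega, Hal), (Wes, k2, 35, 30, Nova, Ivy), (Wes, k2, 35, 30, Omega, Hal), (Wes, k2, 36, 1, Nova, Ivy), (Wes, k2, 36, 1, Omega, Hal), (Wes, k2, 7, 15, Nova, Ivy), (Wes, k2, 7, 15, Omega, Hal), (Xia, eng, 17, 27, Nova, Mo), (Xia, eng, 30, 29, Nova, Mo), (Xia, hr, 17, 27, Nova, Mo), (Xia, hr, 30, 29, Nova, Mo), (Xia, law, 17, 27, Nova, Mo), (Xia, law, 30, 29, Nova, Mo), (Xia, p1, 17, 27, Nova, Mo), (Xia, p1, 30, 29, Nova, Mo), (Xia, p3, 17, 27, Nova, Mo), (Xia, p3, 30, 29, Nova, Mo), (Xia, rd, 17, 27, Nova, Mo), (Xia, rd, 30, 29, Nova, Mo), (Xia, x1, 17, 27, Nova, Mo), (Xia, x1, 30, 29, Nova, Mo)}
π_{aname, bid} gives {(Hal, 17), (Hal, 35), (Hal, 36), (Hal, 7), (Ivy, 17), (Ivy, 35), (Ivy, 36), (Ivy, 7), (Mo, 17), (Mo, 30), (Ola, 2), (Ola, 33)} (12 duplicate(s) eliminated).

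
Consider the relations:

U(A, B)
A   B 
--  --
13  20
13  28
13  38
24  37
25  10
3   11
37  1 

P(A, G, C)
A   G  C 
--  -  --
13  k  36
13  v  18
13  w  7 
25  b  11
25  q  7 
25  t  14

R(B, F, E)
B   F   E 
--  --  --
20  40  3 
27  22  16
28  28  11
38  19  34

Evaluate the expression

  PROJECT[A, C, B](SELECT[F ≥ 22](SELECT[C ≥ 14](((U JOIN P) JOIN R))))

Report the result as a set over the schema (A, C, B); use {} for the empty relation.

{(13, 18, 20), (13, 18, 28), (13, 36, 20), (13, 36, 28)}

Joining U and P on A yields {(13, 20, k, 36), (13, 20, v, 18), (13, 20, w, 7), (13, 28, k, 36), (13, 28, v, 18), (13, 28, w, 7), (13, 38, k, 36), (13, 38, v, 18), (13, 38, w, 7), (25, 10, b, 11), (25, 10, q, 7), (25, 10, t, 14)}.
Joining (U JOIN P) and R on B yields {(13, 20, k, 36, 40, 3), (13, 20, v, 18, 40, 3), (13, 20, w, 7, 40, 3), (13, 28, k, 36, 28, 11), (13, 28, v, 18, 28, 11), (13, 28, w, 7, 28, 11), (13, 38, k, 36, 19, 34), (13, 38, v, 18, 19, 34), (13, 38, w, 7, 19, 34)}.
σ[C ≥ 14]: keep tuples satisfying C ≥ 14 → {(13, 20, k, 36, 40, 3), (13, 20, v, 18, 40, 3), (13, 28, k, 36, 28, 11), (13, 28, v, 18, 28, 11), (13, 38, k, 36, 19, 34), (13, 38, v, 18, 19, 34)}
σ[F ≥ 22]: keep tuples satisfying F ≥ 22 → {(13, 20, k, 36, 40, 3), (13, 20, v, 18, 40, 3), (13, 28, k, 36, 28, 11), (13, 28, v, 18, 28, 11)}
Keep only column(s) A, C, B: {(13, 18, 20), (13, 18, 28), (13, 36, 20), (13, 36, 28)}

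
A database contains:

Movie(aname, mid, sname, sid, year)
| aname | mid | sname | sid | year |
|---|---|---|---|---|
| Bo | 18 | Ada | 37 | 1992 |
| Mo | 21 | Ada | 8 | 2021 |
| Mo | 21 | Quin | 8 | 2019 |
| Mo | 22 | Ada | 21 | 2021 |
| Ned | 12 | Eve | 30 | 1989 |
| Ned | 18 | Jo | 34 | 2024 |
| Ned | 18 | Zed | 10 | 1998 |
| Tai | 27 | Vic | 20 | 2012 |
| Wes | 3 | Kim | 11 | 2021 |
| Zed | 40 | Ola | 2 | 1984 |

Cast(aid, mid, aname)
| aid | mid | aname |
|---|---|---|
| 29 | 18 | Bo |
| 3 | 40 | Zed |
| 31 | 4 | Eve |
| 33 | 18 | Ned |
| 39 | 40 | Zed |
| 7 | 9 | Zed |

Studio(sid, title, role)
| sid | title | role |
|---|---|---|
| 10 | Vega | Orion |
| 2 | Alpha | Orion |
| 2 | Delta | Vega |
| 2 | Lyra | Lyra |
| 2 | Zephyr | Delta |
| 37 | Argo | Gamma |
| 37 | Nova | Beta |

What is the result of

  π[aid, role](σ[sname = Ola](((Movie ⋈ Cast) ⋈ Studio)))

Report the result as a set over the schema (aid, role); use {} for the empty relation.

{(3, Delta), (3, Lyra), (3, Orion), (3, Vega), (39, Delta), (39, Lyra), (39, Orion), (39, Vega)}

Movie ⋈ Cast (natural join on aname, mid): {(Bo, 18, Ada, 37, 1992, 29), (Ned, 18, Jo, 34, 2024, 33), (Ned, 18, Zed, 10, 1998, 33), (Zed, 40, Ola, 2, 1984, 3), (Zed, 40, Ola, 2, 1984, 39)}
(Movie ⋈ Cast) ⋈ Studio (natural join on sid): {(Bo, 18, Ada, 37, 1992, 29, Argo, Gamma), (Bo, 18, Ada, 37, 1992, 29, Nova, Beta), (Ned, 18, Zed, 10, 1998, 33, Vega, Orion), (Zed, 40, Ola, 2, 1984, 3, Alpha, Orion), (Zed, 40, Ola, 2, 1984, 3, Delta, Vega), (Zed, 40, Ola, 2, 1984, 3, Lyra, Lyra), (Zed, 40, Ola, 2, 1984, 3, Zephyr, Delta), (Zed, 40, Ola, 2, 1984, 39, Alpha, Orion), (Zed, 40, Ola, 2, 1984, 39, Delta, Vega), (Zed, 40, Ola, 2, 1984, 39, Lyra, Lyra), (Zed, 40, Ola, 2, 1984, 39, Zephyr, Delta)}
Filtering on sname = Ola leaves {(Zed, 40, Ola, 2, 1984, 3, Alpha, Orion), (Zed, 40, Ola, 2, 1984, 3, Delta, Vega), (Zed, 40, Ola, 2, 1984, 3, Lyra, Lyra), (Zed, 40, Ola, 2, 1984, 3, Zephyr, Delta), (Zed, 40, Ola, 2, 1984, 39, Alpha, Orion), (Zed, 40, Ola, 2, 1984, 39, Delta, Vega), (Zed, 40, Ola, 2, 1984, 39, Lyra, Lyra), (Zed, 40, Ola, 2, 1984, 39, Zephyr, Delta)}.
π[aid, role]: project onto (aid, role) → {(3, Delta), (3, Lyra), (3, Orion), (3, Vega), (39, Delta), (39, Lyra), (39, Orion), (39, Vega)}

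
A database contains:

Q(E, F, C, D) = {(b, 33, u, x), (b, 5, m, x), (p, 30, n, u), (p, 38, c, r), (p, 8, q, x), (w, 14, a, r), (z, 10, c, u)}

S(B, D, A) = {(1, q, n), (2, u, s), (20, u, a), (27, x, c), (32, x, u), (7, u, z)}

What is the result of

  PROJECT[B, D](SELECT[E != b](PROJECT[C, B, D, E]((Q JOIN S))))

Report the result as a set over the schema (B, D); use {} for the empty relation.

Joining Q and S on D yields {(b, 33, u, x, 27, c), (b, 33, u, x, 32, u), (b, 5, m, x, 27, c), (b, 5, m, x, 32, u), (p, 30, n, u, 2, s), (p, 30, n, u, 20, a), (p, 30, n, u, 7, z), (p, 8, q, x, 27, c), (p, 8, q, x, 32, u), (z, 10, c, u, 2, s), (z, 10, c, u, 20, a), (z, 10, c, u, 7, z)}.
π_{C, B, D, E} gives {(c, 2, u, z), (c, 20, u, z), (c, 7, u, z), (m, 27, x, b), (m, 32, x, b), (n, 2, u, p), (n, 20, u, p), (n, 7, u, p), (q, 27, x, p), (q, 32, x, p), (u, 27, x, b), (u, 32, x, b)}.
Apply σ_{E != b}; surviving tuples: {(c, 2, u, z), (c, 20, u, z), (c, 7, u, z), (n, 2, u, p), (n, 20, u, p), (n, 7, u, p), (q, 27, x, p), (q, 32, x, p)}
π_{B, D} gives {(2, u), (20, u), (27, x), (32, x), (7, u)} (3 duplicate(s) eliminated).

{(2, u), (20, u), (27, x), (32, x), (7, u)}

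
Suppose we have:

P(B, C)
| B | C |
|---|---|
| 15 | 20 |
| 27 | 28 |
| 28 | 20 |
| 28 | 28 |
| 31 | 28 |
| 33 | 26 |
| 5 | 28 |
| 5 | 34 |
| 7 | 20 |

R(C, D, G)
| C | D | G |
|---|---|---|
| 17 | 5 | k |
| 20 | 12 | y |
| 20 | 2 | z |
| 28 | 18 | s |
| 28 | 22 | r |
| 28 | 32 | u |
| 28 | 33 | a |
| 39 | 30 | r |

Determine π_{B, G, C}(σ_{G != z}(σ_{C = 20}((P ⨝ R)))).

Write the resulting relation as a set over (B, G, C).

Natural join on C: {(15, 20, 12, y), (15, 20, 2, z), (27, 28, 18, s), (27, 28, 22, r), (27, 28, 32, u), (27, 28, 33, a), (28, 20, 12, y), (28, 20, 2, z), (28, 28, 18, s), (28, 28, 22, r), (28, 28, 32, u), (28, 28, 33, a), (31, 28, 18, s), (31, 28, 22, r), (31, 28, 32, u), (31, 28, 33, a), (5, 28, 18, s), (5, 28, 22, r), (5, 28, 32, u), (5, 28, 33, a), (7, 20, 12, y), (7, 20, 2, z)}
Filtering on C = 20 leaves {(15, 20, 12, y), (15, 20, 2, z), (28, 20, 12, y), (28, 20, 2, z), (7, 20, 12, y), (7, 20, 2, z)}.
Filtering on G != z leaves {(15, 20, 12, y), (28, 20, 12, y), (7, 20, 12, y)}.
Keep only column(s) B, G, C: {(15, y, 20), (28, y, 20), (7, y, 20)}

{(15, y, 20), (28, y, 20), (7, y, 20)}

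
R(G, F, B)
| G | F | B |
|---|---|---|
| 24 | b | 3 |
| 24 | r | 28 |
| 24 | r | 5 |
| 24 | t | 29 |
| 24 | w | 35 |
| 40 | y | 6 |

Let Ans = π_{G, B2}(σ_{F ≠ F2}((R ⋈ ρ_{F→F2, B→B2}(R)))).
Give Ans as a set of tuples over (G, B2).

{(24, 28), (24, 29), (24, 3), (24, 35), (24, 5)}

ρ[F→F2, B→B2]: schema becomes (G, F2, B2); tuples unchanged.
Joining R and ρ_{F→F2, B→B2}(R) on G yields {(24, b, 3, b, 3), (24, b, 3, r, 28), (24, b, 3, r, 5), (24, b, 3, t, 29), (24, b, 3, w, 35), (24, r, 28, b, 3), (24, r, 28, r, 28), (24, r, 28, r, 5), (24, r, 28, t, 29), (24, r, 28, w, 35), (24, r, 5, b, 3), (24, r, 5, r, 28), (24, r, 5, r, 5), (24, r, 5, t, 29), (24, r, 5, w, 35), (24, t, 29, b, 3), (24, t, 29, r, 28), (24, t, 29, r, 5), (24, t, 29, t, 29), (24, t, 29, w, 35), (24, w, 35, b, 3), (24, w, 35, r, 28), (24, w, 35, r, 5), (24, w, 35, t, 29), (24, w, 35, w, 35), (40, y, 6, y, 6)}.
σ[F ≠ F2]: keep tuples satisfying F ≠ F2 → {(24, b, 3, r, 28), (24, b, 3, r, 5), (24, b, 3, t, 29), (24, b, 3, w, 35), (24, r, 28, b, 3), (24, r, 28, t, 29), (24, r, 28, w, 35), (24, r, 5, b, 3), (24, r, 5, t, 29), (24, r, 5, w, 35), (24, t, 29, b, 3), (24, t, 29, r, 28), (24, t, 29, r, 5), (24, t, 29, w, 35), (24, w, 35, b, 3), (24, w, 35, r, 28), (24, w, 35, r, 5), (24, w, 35, t, 29)}
Keep only column(s) G, B2 (13 duplicate(s) eliminated): {(24, 28), (24, 29), (24, 3), (24, 35), (24, 5)}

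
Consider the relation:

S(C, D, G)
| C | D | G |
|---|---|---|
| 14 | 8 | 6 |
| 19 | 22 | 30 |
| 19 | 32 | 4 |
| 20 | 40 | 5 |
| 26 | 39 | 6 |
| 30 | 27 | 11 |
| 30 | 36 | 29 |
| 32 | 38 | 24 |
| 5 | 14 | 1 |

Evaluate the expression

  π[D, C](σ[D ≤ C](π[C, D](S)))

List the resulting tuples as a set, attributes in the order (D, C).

{(27, 30), (8, 14)}

Projecting to C, D: {(14, 8), (19, 22), (19, 32), (20, 40), (26, 39), (30, 27), (30, 36), (32, 38), (5, 14)}
σ[D ≤ C]: keep tuples satisfying D ≤ C → {(14, 8), (30, 27)}
Projecting to D, C: {(27, 30), (8, 14)}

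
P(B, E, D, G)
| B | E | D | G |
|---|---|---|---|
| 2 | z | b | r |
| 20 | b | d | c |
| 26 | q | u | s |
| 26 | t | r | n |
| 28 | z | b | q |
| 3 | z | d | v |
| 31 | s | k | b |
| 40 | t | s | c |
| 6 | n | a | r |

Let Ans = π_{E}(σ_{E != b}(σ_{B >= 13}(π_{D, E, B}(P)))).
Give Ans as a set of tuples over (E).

{q, s, t, z}

Keep only column(s) D, E, B: {(a, n, 6), (b, z, 2), (b, z, 28), (d, b, 20), (d, z, 3), (k, s, 31), (r, t, 26), (s, t, 40), (u, q, 26)}
Apply σ_{B >= 13}; surviving tuples: {(b, z, 28), (d, b, 20), (k, s, 31), (r, t, 26), (s, t, 40), (u, q, 26)}
Apply σ_{E != b}; surviving tuples: {(b, z, 28), (k, s, 31), (r, t, 26), (s, t, 40), (u, q, 26)}
Keep only column(s) E (1 duplicate(s) eliminated): {q, s, t, z}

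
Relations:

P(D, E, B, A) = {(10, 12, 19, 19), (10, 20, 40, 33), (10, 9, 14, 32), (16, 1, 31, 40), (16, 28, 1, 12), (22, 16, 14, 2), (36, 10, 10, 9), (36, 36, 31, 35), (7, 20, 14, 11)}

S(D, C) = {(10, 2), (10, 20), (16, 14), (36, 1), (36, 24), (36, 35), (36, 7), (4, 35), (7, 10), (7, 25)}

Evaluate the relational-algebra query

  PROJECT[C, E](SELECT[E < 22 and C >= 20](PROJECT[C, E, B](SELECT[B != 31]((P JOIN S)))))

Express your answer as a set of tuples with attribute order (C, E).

P ⋈ S (natural join on D): {(10, 12, 19, 19, 2), (10, 12, 19, 19, 20), (10, 20, 40, 33, 2), (10, 20, 40, 33, 20), (10, 9, 14, 32, 2), (10, 9, 14, 32, 20), (16, 1, 31, 40, 14), (16, 28, 1, 12, 14), (36, 10, 10, 9, 1), (36, 10, 10, 9, 24), (36, 10, 10, 9, 35), (36, 10, 10, 9, 7), (36, 36, 31, 35, 1), (36, 36, 31, 35, 24), (36, 36, 31, 35, 35), (36, 36, 31, 35, 7), (7, 20, 14, 11, 10), (7, 20, 14, 11, 25)}
Filtering on B != 31 leaves {(10, 12, 19, 19, 2), (10, 12, 19, 19, 20), (10, 20, 40, 33, 2), (10, 20, 40, 33, 20), (10, 9, 14, 32, 2), (10, 9, 14, 32, 20), (16, 28, 1, 12, 14), (36, 10, 10, 9, 1), (36, 10, 10, 9, 24), (36, 10, 10, 9, 35), (36, 10, 10, 9, 7), (7, 20, 14, 11, 10), (7, 20, 14, 11, 25)}.
π_{C, E, B} gives {(1, 10, 10), (10, 20, 14), (14, 28, 1), (2, 12, 19), (2, 20, 40), (2, 9, 14), (20, 12, 19), (20, 20, 40), (20, 9, 14), (24, 10, 10), (25, 20, 14), (35, 10, 10), (7, 10, 10)}.
Filtering on E < 22 and C >= 20 leaves {(20, 12, 19), (20, 20, 40), (20, 9, 14), (24, 10, 10), (25, 20, 14), (35, 10, 10)}.
π_{C, E} gives {(20, 12), (20, 20), (20, 9), (24, 10), (25, 20), (35, 10)}.

{(20, 12), (20, 20), (20, 9), (24, 10), (25, 20), (35, 10)}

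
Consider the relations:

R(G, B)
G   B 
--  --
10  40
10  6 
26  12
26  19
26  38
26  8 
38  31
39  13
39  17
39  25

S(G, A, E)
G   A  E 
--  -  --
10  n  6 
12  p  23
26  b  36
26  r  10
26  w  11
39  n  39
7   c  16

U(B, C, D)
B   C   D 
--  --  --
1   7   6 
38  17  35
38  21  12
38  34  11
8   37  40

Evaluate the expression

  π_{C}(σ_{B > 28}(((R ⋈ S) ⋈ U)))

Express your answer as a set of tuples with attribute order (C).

{17, 21, 34}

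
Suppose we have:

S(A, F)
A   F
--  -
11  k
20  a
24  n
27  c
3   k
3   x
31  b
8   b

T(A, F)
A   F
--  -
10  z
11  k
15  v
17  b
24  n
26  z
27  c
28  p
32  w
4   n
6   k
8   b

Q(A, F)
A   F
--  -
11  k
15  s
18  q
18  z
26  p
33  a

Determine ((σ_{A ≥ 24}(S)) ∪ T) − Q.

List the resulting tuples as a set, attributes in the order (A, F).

{(10, z), (15, v), (17, b), (24, n), (26, z), (27, c), (28, p), (31, b), (32, w), (4, n), (6, k), (8, b)}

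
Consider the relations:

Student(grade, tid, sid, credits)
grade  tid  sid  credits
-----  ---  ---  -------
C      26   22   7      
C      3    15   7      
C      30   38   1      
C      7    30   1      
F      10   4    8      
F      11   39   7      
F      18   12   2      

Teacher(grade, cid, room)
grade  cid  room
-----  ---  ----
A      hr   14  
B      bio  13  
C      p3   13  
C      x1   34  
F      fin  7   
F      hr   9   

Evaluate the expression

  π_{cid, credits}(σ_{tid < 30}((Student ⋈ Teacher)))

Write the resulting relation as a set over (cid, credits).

{(fin, 2), (fin, 7), (fin, 8), (hr, 2), (hr, 7), (hr, 8), (p3, 1), (p3, 7), (x1, 1), (x1, 7)}

Student ⋈ Teacher (natural join on grade): {(C, 26, 22, 7, p3, 13), (C, 26, 22, 7, x1, 34), (C, 3, 15, 7, p3, 13), (C, 3, 15, 7, x1, 34), (C, 30, 38, 1, p3, 13), (C, 30, 38, 1, x1, 34), (C, 7, 30, 1, p3, 13), (C, 7, 30, 1, x1, 34), (F, 10, 4, 8, fin, 7), (F, 10, 4, 8, hr, 9), (F, 11, 39, 7, fin, 7), (F, 11, 39, 7, hr, 9), (F, 18, 12, 2, fin, 7), (F, 18, 12, 2, hr, 9)}
Filtering on tid < 30 leaves {(C, 26, 22, 7, p3, 13), (C, 26, 22, 7, x1, 34), (C, 3, 15, 7, p3, 13), (C, 3, 15, 7, x1, 34), (C, 7, 30, 1, p3, 13), (C, 7, 30, 1, x1, 34), (F, 10, 4, 8, fin, 7), (F, 10, 4, 8, hr, 9), (F, 11, 39, 7, fin, 7), (F, 11, 39, 7, hr, 9), (F, 18, 12, 2, fin, 7), (F, 18, 12, 2, hr, 9)}.
Keep only column(s) cid, credits (2 duplicate(s) eliminated): {(fin, 2), (fin, 7), (fin, 8), (hr, 2), (hr, 7), (hr, 8), (p3, 1), (p3, 7), (x1, 1), (x1, 7)}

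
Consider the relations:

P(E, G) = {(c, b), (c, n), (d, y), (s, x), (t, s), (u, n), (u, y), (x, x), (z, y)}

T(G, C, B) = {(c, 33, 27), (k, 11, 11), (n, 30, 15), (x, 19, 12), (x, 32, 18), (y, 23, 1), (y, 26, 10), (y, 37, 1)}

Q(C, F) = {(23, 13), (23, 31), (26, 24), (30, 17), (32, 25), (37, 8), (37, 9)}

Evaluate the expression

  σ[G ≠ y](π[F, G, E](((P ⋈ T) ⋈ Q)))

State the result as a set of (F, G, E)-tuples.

{(17, n, c), (17, n, u), (25, x, s), (25, x, x)}

Joining P and T on G yields {(c, n, 30, 15), (d, y, 23, 1), (d, y, 26, 10), (d, y, 37, 1), (s, x, 19, 12), (s, x, 32, 18), (u, n, 30, 15), (u, y, 23, 1), (u, y, 26, 10), (u, y, 37, 1), (x, x, 19, 12), (x, x, 32, 18), (z, y, 23, 1), (z, y, 26, 10), (z, y, 37, 1)}.
Joining (P ⋈ T) and Q on C yields {(c, n, 30, 15, 17), (d, y, 23, 1, 13), (d, y, 23, 1, 31), (d, y, 26, 10, 24), (d, y, 37, 1, 8), (d, y, 37, 1, 9), (s, x, 32, 18, 25), (u, n, 30, 15, 17), (u, y, 23, 1, 13), (u, y, 23, 1, 31), (u, y, 26, 10, 24), (u, y, 37, 1, 8), (u, y, 37, 1, 9), (x, x, 32, 18, 25), (z, y, 23, 1, 13), (z, y, 23, 1, 31), (z, y, 26, 10, 24), (z, y, 37, 1, 8), (z, y, 37, 1, 9)}.
π_{F, G, E} gives {(13, y, d), (13, y, u), (13, y, z), (17, n, c), (17, n, u), (24, y, d), (24, y, u), (24, y, z), (25, x, s), (25, x, x), (31, y, d), (31, y, u), (31, y, z), (8, y, d), (8, y, u), (8, y, z), (9, y, d), (9, y, u), (9, y, z)}.
Apply σ_{G ≠ y}; surviving tuples: {(17, n, c), (17, n, u), (25, x, s), (25, x, x)}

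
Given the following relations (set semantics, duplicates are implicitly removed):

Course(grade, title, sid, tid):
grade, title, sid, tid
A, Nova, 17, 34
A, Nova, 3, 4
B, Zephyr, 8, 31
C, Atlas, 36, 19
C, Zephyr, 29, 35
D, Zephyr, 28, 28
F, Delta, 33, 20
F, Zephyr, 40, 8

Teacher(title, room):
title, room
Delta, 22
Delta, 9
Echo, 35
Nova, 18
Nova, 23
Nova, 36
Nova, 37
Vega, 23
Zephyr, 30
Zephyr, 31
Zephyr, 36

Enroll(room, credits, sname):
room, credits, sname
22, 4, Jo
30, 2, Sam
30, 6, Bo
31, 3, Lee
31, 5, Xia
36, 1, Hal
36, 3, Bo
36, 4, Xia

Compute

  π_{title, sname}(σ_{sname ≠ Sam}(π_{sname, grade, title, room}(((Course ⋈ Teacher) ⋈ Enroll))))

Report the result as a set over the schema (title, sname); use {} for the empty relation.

Course ⋈ Teacher (natural join on title): {(A, Nova, 17, 34, 18), (A, Nova, 17, 34, 23), (A, Nova, 17, 34, 36), (A, Nova, 17, 34, 37), (A, Nova, 3, 4, 18), (A, Nova, 3, 4, 23), (A, Nova, 3, 4, 36), (A, Nova, 3, 4, 37), (B, Zephyr, 8, 31, 30), (B, Zephyr, 8, 31, 31), (B, Zephyr, 8, 31, 36), (C, Zephyr, 29, 35, 30), (C, Zephyr, 29, 35, 31), (C, Zephyr, 29, 35, 36), (D, Zephyr, 28, 28, 30), (D, Zephyr, 28, 28, 31), (D, Zephyr, 28, 28, 36), (F, Delta, 33, 20, 22), (F, Delta, 33, 20, 9), (F, Zephyr, 40, 8, 30), (F, Zephyr, 40, 8, 31), (F, Zephyr, 40, 8, 36)}
(Course ⋈ Teacher) ⋈ Enroll (natural join on room): {(A, Nova, 17, 34, 36, 1, Hal), (A, Nova, 17, 34, 36, 3, Bo), (A, Nova, 17, 34, 36, 4, Xia), (A, Nova, 3, 4, 36, 1, Hal), (A, Nova, 3, 4, 36, 3, Bo), (A, Nova, 3, 4, 36, 4, Xia), (B, Zephyr, 8, 31, 30, 2, Sam), (B, Zephyr, 8, 31, 30, 6, Bo), (B, Zephyr, 8, 31, 31, 3, Lee), (B, Zephyr, 8, 31, 31, 5, Xia), (B, Zephyr, 8, 31, 36, 1, Hal), (B, Zephyr, 8, 31, 36, 3, Bo), (B, Zephyr, 8, 31, 36, 4, Xia), (C, Zephyr, 29, 35, 30, 2, Sam), (C, Zephyr, 29, 35, 30, 6, Bo), (C, Zephyr, 29, 35, 31, 3, Lee), (C, Zephyr, 29, 35, 31, 5, Xia), (C, Zephyr, 29, 35, 36, 1, Hal), (C, Zephyr, 29, 35, 36, 3, Bo), (C, Zephyr, 29, 35, 36, 4, Xia), (D, Zephyr, 28, 28, 30, 2, Sam), (D, Zephyr, 28, 28, 30, 6, Bo), (D, Zephyr, 28, 28, 31, 3, Lee), (D, Zephyr, 28, 28, 31, 5, Xia), (D, Zephyr, 28, 28, 36, 1, Hal), (D, Zephyr, 28, 28, 36, 3, Bo), (D, Zephyr, 28, 28, 36, 4, Xia), (F, Delta, 33, 20, 22, 4, Jo), (F, Zephyr, 40, 8, 30, 2, Sam), (F, Zephyr, 40, 8, 30, 6, Bo), (F, Zephyr, 40, 8, 31, 3, Lee), (F, Zephyr, 40, 8, 31, 5, Xia), (F, Zephyr, 40, 8, 36, 1, Hal), (F, Zephyr, 40, 8, 36, 3, Bo), (F, Zephyr, 40, 8, 36, 4, Xia)}
π[sname, grade, title, room]: project onto (sname, grade, title, room) (3 duplicate(s) eliminated) → {(Bo, A, Nova, 36), (Bo, B, Zephyr, 30), (Bo, B, Zephyr, 36), (Bo, C, Zephyr, 30), (Bo, C, Zephyr, 36), (Bo, D, Zephyr, 30), (Bo, D, Zephyr, 36), (Bo, F, Zephyr, 30), (Bo, F, Zephyr, 36), (Hal, A, Nova, 36), (Hal, B, Zephyr, 36), (Hal, C, Zephyr, 36), (Hal, D, Zephyr, 36), (Hal, F, Zephyr, 36), (Jo, F, Delta, 22), (Lee, B, Zephyr, 31), (Lee, C, Zephyr, 31), (Lee, D, Zephyr, 31), (Lee, F, Zephyr, 31), (Sam, B, Zephyr, 30), (Sam, C, Zephyr, 30), (Sam, D, Zephyr, 30), (Sam, F, Zephyr, 30), (Xia, A, Nova, 36), (Xia, B, Zephyr, 31), (Xia, B, Zephyr, 36), (Xia, C, Zephyr, 31), (Xia, C, Zephyr, 36), (Xia, D, Zephyr, 31), (Xia, D, Zephyr, 36), (Xia, F, Zephyr, 31), (Xia, F, Zephyr, 36)}
σ[sname ≠ Sam]: keep tuples satisfying sname ≠ Sam → {(Bo, A, Nova, 36), (Bo, B, Zephyr, 30), (Bo, B, Zephyr, 36), (Bo, C, Zephyr, 30), (Bo, C, Zephyr, 36), (Bo, D, Zephyr, 30), (Bo, D, Zephyr, 36), (Bo, F, Zephyr, 30), (Bo, F, Zephyr, 36), (Hal, A, Nova, 36), (Hal, B, Zephyr, 36), (Hal, C, Zephyr, 36), (Hal, D, Zephyr, 36), (Hal, F, Zephyr, 36), (Jo, F, Delta, 22), (Lee, B, Zephyr, 31), (Lee, C, Zephyr, 31), (Lee, D, Zephyr, 31), (Lee, F, Zephyr, 31), (Xia, A, Nova, 36), (Xia, B, Zephyr, 31), (Xia, B, Zephyr, 36), (Xia, C, Zephyr, 31), (Xia, C, Zephyr, 36), (Xia, D, Zephyr, 31), (Xia, D, Zephyr, 36), (Xia, F, Zephyr, 31), (Xia, F, Zephyr, 36)}
π[title, sname]: project onto (title, sname) (20 duplicate(s) eliminated) → {(Delta, Jo), (Nova, Bo), (Nova, Hal), (Nova, Xia), (Zephyr, Bo), (Zephyr, Hal), (Zephyr, Lee), (Zephyr, Xia)}

{(Delta, Jo), (Nova, Bo), (Nova, Hal), (Nova, Xia), (Zephyr, Bo), (Zephyr, Hal), (Zephyr, Lee), (Zephyr, Xia)}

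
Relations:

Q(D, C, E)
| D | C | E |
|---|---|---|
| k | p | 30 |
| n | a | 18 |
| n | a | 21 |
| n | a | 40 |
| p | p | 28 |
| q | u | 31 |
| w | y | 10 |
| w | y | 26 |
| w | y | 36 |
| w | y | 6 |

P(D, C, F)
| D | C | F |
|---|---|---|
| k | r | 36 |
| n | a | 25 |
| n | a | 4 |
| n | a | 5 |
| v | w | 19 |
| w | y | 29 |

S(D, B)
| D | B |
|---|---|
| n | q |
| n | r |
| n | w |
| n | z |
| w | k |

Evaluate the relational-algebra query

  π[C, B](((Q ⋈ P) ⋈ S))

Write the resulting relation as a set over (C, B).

Joining Q and P on D, C yields {(n, a, 18, 25), (n, a, 18, 4), (n, a, 18, 5), (n, a, 21, 25), (n, a, 21, 4), (n, a, 21, 5), (n, a, 40, 25), (n, a, 40, 4), (n, a, 40, 5), (w, y, 10, 29), (w, y, 26, 29), (w, y, 36, 29), (w, y, 6, 29)}.
Joining (Q ⋈ P) and S on D yields {(n, a, 18, 25, q), (n, a, 18, 25, r), (n, a, 18, 25, w), (n, a, 18, 25, z), (n, a, 18, 4, q), (n, a, 18, 4, r), (n, a, 18, 4, w), (n, a, 18, 4, z), (n, a, 18, 5, q), (n, a, 18, 5, r), (n, a, 18, 5, w), (n, a, 18, 5, z), (n, a, 21, 25, q), (n, a, 21, 25, r), (n, a, 21, 25, w), (n, a, 21, 25, z), (n, a, 21, 4, q), (n, a, 21, 4, r), (n, a, 21, 4, w), (n, a, 21, 4, z), (n, a, 21, 5, q), (n, a, 21, 5, r), (n, a, 21, 5, w), (n, a, 21, 5, z), (n, a, 40, 25, q), (n, a, 40, 25, r), (n, a, 40, 25, w), (n, a, 40, 25, z), (n, a, 40, 4, q), (n, a, 40, 4, r), (n, a, 40, 4, w), (n, a, 40, 4, z), (n, a, 40, 5, q), (n, a, 40, 5, r), (n, a, 40, 5, w), (n, a, 40, 5, z), (w, y, 10, 29, k), (w, y, 26, 29, k), (w, y, 36, 29, k), (w, y, 6, 29, k)}.
π[C, B]: project onto (C, B) (35 duplicate(s) eliminated) → {(a, q), (a, r), (a, w), (a, z), (y, k)}

{(a, q), (a, r), (a, w), (a, z), (y, k)}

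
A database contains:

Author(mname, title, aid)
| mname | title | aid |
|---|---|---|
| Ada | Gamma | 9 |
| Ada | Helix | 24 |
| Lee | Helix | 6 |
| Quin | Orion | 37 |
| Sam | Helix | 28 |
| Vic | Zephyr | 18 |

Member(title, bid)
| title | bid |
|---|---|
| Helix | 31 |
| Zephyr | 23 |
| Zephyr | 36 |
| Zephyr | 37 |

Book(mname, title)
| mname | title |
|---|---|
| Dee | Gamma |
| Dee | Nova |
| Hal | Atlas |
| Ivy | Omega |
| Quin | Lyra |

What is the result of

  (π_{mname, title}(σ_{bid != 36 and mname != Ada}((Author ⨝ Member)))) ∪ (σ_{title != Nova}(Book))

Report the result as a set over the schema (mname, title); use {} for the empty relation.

Natural join on title: {(Ada, Helix, 24, 31), (Lee, Helix, 6, 31), (Sam, Helix, 28, 31), (Vic, Zephyr, 18, 23), (Vic, Zephyr, 18, 36), (Vic, Zephyr, 18, 37)}
σ[bid != 36 and mname != Ada]: keep tuples satisfying bid != 36 and mname != Ada → {(Lee, Helix, 6, 31), (Sam, Helix, 28, 31), (Vic, Zephyr, 18, 23), (Vic, Zephyr, 18, 37)}
π[mname, title]: project onto (mname, title) (1 duplicate(s) eliminated) → {(Lee, Helix), (Sam, Helix), (Vic, Zephyr)}
σ[title != Nova]: keep tuples satisfying title != Nova → {(Dee, Gamma), (Hal, Atlas), (Ivy, Omega), (Quin, Lyra)}
Union: {(Lee, Helix), (Sam, Helix), (Vic, Zephyr)} with {(Dee, Gamma), (Hal, Atlas), (Ivy, Omega), (Quin, Lyra)} → {(Dee, Gamma), (Hal, Atlas), (Ivy, Omega), (Lee, Helix), (Quin, Lyra), (Sam, Helix), (Vic, Zephyr)}

{(Dee, Gamma), (Hal, Atlas), (Ivy, Omega), (Lee, Helix), (Quin, Lyra), (Sam, Helix), (Vic, Zephyr)}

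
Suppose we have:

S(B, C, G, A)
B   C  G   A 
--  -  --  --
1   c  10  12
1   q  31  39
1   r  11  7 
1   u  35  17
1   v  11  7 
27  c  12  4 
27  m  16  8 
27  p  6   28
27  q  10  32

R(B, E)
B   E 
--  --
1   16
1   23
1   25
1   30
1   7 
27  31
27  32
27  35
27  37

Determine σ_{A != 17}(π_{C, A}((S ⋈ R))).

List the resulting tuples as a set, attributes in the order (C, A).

Natural join on B: {(1, c, 10, 12, 16), (1, c, 10, 12, 23), (1, c, 10, 12, 25), (1, c, 10, 12, 30), (1, c, 10, 12, 7), (1, q, 31, 39, 16), (1, q, 31, 39, 23), (1, q, 31, 39, 25), (1, q, 31, 39, 30), (1, q, 31, 39, 7), (1, r, 11, 7, 16), (1, r, 11, 7, 23), (1, r, 11, 7, 25), (1, r, 11, 7, 30), (1, r, 11, 7, 7), (1, u, 35, 17, 16), (1, u, 35, 17, 23), (1, u, 35, 17, 25), (1, u, 35, 17, 30), (1, u, 35, 17, 7), (1, v, 11, 7, 16), (1, v, 11, 7, 23), (1, v, 11, 7, 25), (1, v, 11, 7, 30), (1, v, 11, 7, 7), (27, c, 12, 4, 31), (27, c, 12, 4, 32), (27, c, 12, 4, 35), (27, c, 12, 4, 37), (27, m, 16, 8, 31), (27, m, 16, 8, 32), (27, m, 16, 8, 35), (27, m, 16, 8, 37), (27, p, 6, 28, 31), (27, p, 6, 28, 32), (27, p, 6, 28, 35), (27, p, 6, 28, 37), (27, q, 10, 32, 31), (27, q, 10, 32, 32), (27, q, 10, 32, 35), (27, q, 10, 32, 37)}
π_{C, A} gives {(c, 12), (c, 4), (m, 8), (p, 28), (q, 32), (q, 39), (r, 7), (u, 17), (v, 7)} (32 duplicate(s) eliminated).
σ[A != 17]: keep tuples satisfying A != 17 → {(c, 12), (c, 4), (m, 8), (p, 28), (q, 32), (q, 39), (r, 7), (v, 7)}

{(c, 12), (c, 4), (m, 8), (p, 28), (q, 32), (q, 39), (r, 7), (v, 7)}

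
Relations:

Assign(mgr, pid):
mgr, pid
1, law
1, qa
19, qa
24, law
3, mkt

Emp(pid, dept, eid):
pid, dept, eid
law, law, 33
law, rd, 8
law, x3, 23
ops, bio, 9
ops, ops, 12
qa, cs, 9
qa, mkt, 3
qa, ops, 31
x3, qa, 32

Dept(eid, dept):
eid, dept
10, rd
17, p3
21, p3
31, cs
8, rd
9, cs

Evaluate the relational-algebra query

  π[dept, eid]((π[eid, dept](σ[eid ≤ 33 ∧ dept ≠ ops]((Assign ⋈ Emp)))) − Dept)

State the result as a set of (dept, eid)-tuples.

{(law, 33), (mkt, 3), (x3, 23)}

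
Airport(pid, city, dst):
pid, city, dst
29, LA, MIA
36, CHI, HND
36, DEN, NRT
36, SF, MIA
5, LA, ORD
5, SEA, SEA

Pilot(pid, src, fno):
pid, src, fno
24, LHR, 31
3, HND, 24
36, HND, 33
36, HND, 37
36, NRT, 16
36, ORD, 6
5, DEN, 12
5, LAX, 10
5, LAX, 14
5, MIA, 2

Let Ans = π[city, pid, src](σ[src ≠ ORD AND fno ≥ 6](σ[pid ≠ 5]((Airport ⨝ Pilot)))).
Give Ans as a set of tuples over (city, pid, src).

{(CHI, 36, HND), (CHI, 36, NRT), (DEN, 36, HND), (DEN, 36, NRT), (SF, 36, HND), (SF, 36, NRT)}

Natural join on pid: {(36, CHI, HND, HND, 33), (36, CHI, HND, HND, 37), (36, CHI, HND, NRT, 16), (36, CHI, HND, ORD, 6), (36, DEN, NRT, HND, 33), (36, DEN, NRT, HND, 37), (36, DEN, NRT, NRT, 16), (36, DEN, NRT, ORD, 6), (36, SF, MIA, HND, 33), (36, SF, MIA, HND, 37), (36, SF, MIA, NRT, 16), (36, SF, MIA, ORD, 6), (5, LA, ORD, DEN, 12), (5, LA, ORD, LAX, 10), (5, LA, ORD, LAX, 14), (5, LA, ORD, MIA, 2), (5, SEA, SEA, DEN, 12), (5, SEA, SEA, LAX, 10), (5, SEA, SEA, LAX, 14), (5, SEA, SEA, MIA, 2)}
σ[pid ≠ 5]: keep tuples satisfying pid ≠ 5 → {(36, CHI, HND, HND, 33), (36, CHI, HND, HND, 37), (36, CHI, HND, NRT, 16), (36, CHI, HND, ORD, 6), (36, DEN, NRT, HND, 33), (36, DEN, NRT, HND, 37), (36, DEN, NRT, NRT, 16), (36, DEN, NRT, ORD, 6), (36, SF, MIA, HND, 33), (36, SF, MIA, HND, 37), (36, SF, MIA, NRT, 16), (36, SF, MIA, ORD, 6)}
σ[src ≠ ORD AND fno ≥ 6]: keep tuples satisfying src ≠ ORD AND fno ≥ 6 → {(36, CHI, HND, HND, 33), (36, CHI, HND, HND, 37), (36, CHI, HND, NRT, 16), (36, DEN, NRT, HND, 33), (36, DEN, NRT, HND, 37), (36, DEN, NRT, NRT, 16), (36, SF, MIA, HND, 33), (36, SF, MIA, HND, 37), (36, SF, MIA, NRT, 16)}
Keep only column(s) city, pid, src (3 duplicate(s) eliminated): {(CHI, 36, HND), (CHI, 36, NRT), (DEN, 36, HND), (DEN, 36, NRT), (SF, 36, HND), (SF, 36, NRT)}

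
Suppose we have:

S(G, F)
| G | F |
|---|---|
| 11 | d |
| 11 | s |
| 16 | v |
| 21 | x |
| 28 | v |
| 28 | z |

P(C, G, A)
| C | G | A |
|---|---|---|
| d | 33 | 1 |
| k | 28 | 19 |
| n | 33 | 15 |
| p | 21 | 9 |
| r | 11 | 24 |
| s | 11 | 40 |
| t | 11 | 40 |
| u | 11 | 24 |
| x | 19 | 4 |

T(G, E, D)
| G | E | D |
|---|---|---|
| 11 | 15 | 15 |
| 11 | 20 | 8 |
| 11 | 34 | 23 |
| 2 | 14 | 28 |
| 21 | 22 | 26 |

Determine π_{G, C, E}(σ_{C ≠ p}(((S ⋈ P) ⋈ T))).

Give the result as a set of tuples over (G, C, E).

Natural join on G: {(11, d, r, 24), (11, d, s, 40), (11, d, t, 40), (11, d, u, 24), (11, s, r, 24), (11, s, s, 40), (11, s, t, 40), (11, s, u, 24), (21, x, p, 9), (28, v, k, 19), (28, z, k, 19)}
Natural join on G: {(11, d, r, 24, 15, 15), (11, d, r, 24, 20, 8), (11, d, r, 24, 34, 23), (11, d, s, 40, 15, 15), (11, d, s, 40, 20, 8), (11, d, s, 40, 34, 23), (11, d, t, 40, 15, 15), (11, d, t, 40, 20, 8), (11, d, t, 40, 34, 23), (11, d, u, 24, 15, 15), (11, d, u, 24, 20, 8), (11, d, u, 24, 34, 23), (11, s, r, 24, 15, 15), (11, s, r, 24, 20, 8), (11, s, r, 24, 34, 23), (11, s, s, 40, 15, 15), (11, s, s, 40, 20, 8), (11, s, s, 40, 34, 23), (11, s, t, 40, 15, 15), (11, s, t, 40, 20, 8), (11, s, t, 40, 34, 23), (11, s, u, 24, 15, 15), (11, s, u, 24, 20, 8), (11, s, u, 24, 34, 23), (21, x, p, 9, 22, 26)}
Filtering on C ≠ p leaves {(11, d, r, 24, 15, 15), (11, d, r, 24, 20, 8), (11, d, r, 24, 34, 23), (11, d, s, 40, 15, 15), (11, d, s, 40, 20, 8), (11, d, s, 40, 34, 23), (11, d, t, 40, 15, 15), (11, d, t, 40, 20, 8), (11, d, t, 40, 34, 23), (11, d, u, 24, 15, 15), (11, d, u, 24, 20, 8), (11, d, u, 24, 34, 23), (11, s, r, 24, 15, 15), (11, s, r, 24, 20, 8), (11, s, r, 24, 34, 23), (11, s, s, 40, 15, 15), (11, s, s, 40, 20, 8), (11, s, s, 40, 34, 23), (11, s, t, 40, 15, 15), (11, s, t, 40, 20, 8), (11, s, t, 40, 34, 23), (11, s, u, 24, 15, 15), (11, s, u, 24, 20, 8), (11, s, u, 24, 34, 23)}.
Keep only column(s) G, C, E (12 duplicate(s) eliminated): {(11, r, 15), (11, r, 20), (11, r, 34), (11, s, 15), (11, s, 20), (11, s, 34), (11, t, 15), (11, t, 20), (11, t, 34), (11, u, 15), (11, u, 20), (11, u, 34)}

{(11, r, 15), (11, r, 20), (11, r, 34), (11, s, 15), (11, s, 20), (11, s, 34), (11, t, 15), (11, t, 20), (11, t, 34), (11, u, 15), (11, u, 20), (11, u, 34)}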